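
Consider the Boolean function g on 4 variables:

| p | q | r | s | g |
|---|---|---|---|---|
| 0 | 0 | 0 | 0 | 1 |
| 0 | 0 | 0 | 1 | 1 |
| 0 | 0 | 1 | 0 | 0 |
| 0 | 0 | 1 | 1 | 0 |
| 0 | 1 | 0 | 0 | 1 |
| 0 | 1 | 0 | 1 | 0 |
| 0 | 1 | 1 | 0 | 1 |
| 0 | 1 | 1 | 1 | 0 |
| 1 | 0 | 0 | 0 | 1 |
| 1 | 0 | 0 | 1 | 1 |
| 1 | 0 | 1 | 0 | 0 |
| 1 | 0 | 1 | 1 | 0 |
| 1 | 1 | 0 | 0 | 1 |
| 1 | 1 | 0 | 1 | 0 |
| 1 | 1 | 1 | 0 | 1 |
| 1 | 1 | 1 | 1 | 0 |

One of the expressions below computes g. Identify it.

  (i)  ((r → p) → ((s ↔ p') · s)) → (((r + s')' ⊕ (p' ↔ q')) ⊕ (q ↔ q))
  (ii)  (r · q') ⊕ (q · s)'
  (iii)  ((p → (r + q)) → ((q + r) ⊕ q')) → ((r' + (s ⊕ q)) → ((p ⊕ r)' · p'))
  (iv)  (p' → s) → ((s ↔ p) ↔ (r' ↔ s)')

(i) fails at (0,1,1,1): the formula yields 1, g is 0.
(iii) fails at (0,0,1,0): the formula yields 1, g is 0.
(iv) fails at (0,0,1,0): the formula yields 1, g is 0.
(ii) is the remaining candidate, and it agrees with g on all 16 inputs.

ii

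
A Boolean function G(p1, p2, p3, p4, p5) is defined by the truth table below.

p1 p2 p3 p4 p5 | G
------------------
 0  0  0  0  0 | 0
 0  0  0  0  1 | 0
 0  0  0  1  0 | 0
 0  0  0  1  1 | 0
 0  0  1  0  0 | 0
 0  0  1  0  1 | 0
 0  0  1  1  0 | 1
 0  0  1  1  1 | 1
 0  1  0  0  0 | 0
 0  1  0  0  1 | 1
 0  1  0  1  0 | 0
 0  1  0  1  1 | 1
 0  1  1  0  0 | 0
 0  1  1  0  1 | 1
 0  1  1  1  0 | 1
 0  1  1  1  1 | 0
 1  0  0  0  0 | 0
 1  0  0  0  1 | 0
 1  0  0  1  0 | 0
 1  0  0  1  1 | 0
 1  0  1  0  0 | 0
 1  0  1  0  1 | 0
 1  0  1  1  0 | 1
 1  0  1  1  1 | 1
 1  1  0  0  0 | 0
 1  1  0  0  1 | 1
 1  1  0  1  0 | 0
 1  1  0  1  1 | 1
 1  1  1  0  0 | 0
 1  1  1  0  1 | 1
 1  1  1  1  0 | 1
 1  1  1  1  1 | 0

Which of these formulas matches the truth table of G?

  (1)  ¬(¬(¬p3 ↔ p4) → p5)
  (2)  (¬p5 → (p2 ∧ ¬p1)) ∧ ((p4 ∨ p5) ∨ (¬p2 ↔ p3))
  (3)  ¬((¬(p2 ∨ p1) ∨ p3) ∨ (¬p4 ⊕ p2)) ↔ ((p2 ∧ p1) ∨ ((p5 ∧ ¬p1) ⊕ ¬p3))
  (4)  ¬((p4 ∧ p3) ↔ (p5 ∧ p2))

4

(1) fails at (0,0,0,0,0): the formula yields 1, G is 0.
(2) fails at (0,0,0,0,1): the formula yields 1, G is 0.
(3) fails at (0,0,0,0,1): the formula yields 1, G is 0.
That leaves (4). Evaluating it on every row reproduces the table of G exactly.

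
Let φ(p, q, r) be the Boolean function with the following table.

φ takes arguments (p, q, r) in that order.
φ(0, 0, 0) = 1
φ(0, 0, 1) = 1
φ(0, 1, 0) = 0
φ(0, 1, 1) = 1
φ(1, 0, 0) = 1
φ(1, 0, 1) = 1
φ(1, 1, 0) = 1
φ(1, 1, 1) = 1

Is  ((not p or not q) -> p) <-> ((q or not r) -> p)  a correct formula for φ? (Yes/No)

No

Test each input against both φ and the formula:
  p=0, q=0, r=0: formula gives 1, φ = 1 ✓
  p=0, q=0, r=1: formula gives 0, but φ = 1 ✗
Since they disagree at (0,0,1), the expression is not a correct formula for φ.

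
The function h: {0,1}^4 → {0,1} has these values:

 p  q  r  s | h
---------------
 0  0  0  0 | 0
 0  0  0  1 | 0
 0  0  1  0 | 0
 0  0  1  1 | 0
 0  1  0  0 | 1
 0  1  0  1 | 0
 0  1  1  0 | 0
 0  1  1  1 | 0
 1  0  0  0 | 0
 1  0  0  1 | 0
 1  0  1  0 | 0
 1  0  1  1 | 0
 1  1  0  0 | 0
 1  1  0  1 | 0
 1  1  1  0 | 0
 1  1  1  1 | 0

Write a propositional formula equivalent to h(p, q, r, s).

Only row (0,1,0,0) gives 1. That row's minterm ¬p·q·¬r·¬s is h directly.

h(p, q, r, s) = ((p' · q) · r') · s'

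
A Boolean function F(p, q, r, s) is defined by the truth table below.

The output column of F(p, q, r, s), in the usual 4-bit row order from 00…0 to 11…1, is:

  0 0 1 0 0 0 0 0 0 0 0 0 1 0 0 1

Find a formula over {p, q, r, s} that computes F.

F(p, q, r, s) = ((((not p and not q) and r) and not s) or (((p and q) and not r) and not s)) or (((p and q) and r) and s)

Collect the rows where F=1 — (0,0,1,0), (1,1,0,0), (1,1,1,1) — and write one minterm per row: ¬p·¬q·r·¬s, p·q·¬r·¬s, p·q·r·s. Their union (logical OR) reproduces the table exactly.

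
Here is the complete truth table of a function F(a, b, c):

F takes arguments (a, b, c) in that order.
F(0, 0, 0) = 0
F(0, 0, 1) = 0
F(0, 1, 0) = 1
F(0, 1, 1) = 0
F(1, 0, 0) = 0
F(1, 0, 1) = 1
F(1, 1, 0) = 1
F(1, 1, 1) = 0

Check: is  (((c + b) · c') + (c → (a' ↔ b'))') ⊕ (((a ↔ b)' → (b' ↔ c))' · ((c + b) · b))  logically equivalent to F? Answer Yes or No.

Evaluate (((c + b) · c') + (c → (a' ↔ b'))') ⊕ (((a ↔ b)' → (b' ↔ c))' · ((c + b) · b)) on each row and compare to F:
  a=0, b=0, c=0: formula gives 0, F = 0 ✓
  a=0, b=0, c=1: formula gives 0, F = 0 ✓
  a=0, b=1, c=0: formula gives 1, F = 1 ✓
  a=0, b=1, c=1: formula gives 0, F = 0 ✓
  a=1, b=0, c=0: formula gives 0, F = 0 ✓
  … (the remaining 3 rows also agree.)
Every row agrees, so the formula is equivalent.

Yes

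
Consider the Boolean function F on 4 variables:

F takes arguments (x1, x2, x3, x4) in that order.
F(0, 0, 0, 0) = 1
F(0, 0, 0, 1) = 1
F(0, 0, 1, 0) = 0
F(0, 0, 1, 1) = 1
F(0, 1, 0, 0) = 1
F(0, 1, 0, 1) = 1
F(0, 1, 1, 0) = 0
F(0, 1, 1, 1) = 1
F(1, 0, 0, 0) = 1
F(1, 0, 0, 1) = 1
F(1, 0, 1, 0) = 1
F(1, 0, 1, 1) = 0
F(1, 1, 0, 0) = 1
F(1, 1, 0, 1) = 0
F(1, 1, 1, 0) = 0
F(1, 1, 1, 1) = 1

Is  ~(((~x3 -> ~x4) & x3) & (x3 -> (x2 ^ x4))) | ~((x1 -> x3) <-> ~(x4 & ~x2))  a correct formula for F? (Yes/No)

No

Evaluate ~(((~x3 -> ~x4) & x3) & (x3 -> (x2 ^ x4))) | ~((x1 -> x3) <-> ~(x4 & ~x2)) on each row and compare to F:
  x1=0, x2=0, x3=0, x4=0: formula gives 1, F = 1 ✓
  x1=0, x2=0, x3=0, x4=1: formula gives 1, F = 1 ✓
  x1=0, x2=0, x3=1, x4=0: formula gives 1, but F = 0 ✗
A single disagreement suffices: at (0,0,1,0) they differ, so the formula does not compute F.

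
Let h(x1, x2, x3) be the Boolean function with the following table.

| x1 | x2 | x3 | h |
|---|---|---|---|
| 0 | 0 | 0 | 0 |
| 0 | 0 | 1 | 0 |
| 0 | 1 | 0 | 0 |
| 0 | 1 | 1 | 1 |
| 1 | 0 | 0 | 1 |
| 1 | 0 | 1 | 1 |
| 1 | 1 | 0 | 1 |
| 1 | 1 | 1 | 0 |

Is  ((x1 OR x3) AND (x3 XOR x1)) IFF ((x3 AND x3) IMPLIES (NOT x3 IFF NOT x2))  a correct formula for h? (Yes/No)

Yes

Test each input against both h and the formula:
  x1=0, x2=0, x3=0: formula gives 0, h = 0 ✓
  x1=0, x2=0, x3=1: formula gives 0, h = 0 ✓
  x1=0, x2=1, x3=0: formula gives 0, h = 0 ✓
  x1=0, x2=1, x3=1: formula gives 1, h = 1 ✓
  x1=1, x2=0, x3=0: formula gives 1, h = 1 ✓
  …and likewise for the remaining 3 rows.
Every row agrees, so the formula is equivalent.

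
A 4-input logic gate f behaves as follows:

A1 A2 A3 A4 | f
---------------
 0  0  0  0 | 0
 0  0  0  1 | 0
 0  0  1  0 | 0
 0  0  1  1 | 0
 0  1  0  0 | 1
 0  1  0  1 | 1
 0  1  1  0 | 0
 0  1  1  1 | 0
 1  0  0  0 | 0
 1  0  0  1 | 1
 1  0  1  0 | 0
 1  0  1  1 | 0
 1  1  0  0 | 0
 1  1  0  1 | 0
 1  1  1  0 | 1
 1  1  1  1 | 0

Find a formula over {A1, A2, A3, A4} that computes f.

f=1 on 4 inputs: (0,1,0,0), (0,1,0,1), (1,0,0,1), (1,1,1,0). Reading each as a conjunction of literals (¬A1·A2·¬A3·¬A4, ¬A1·A2·¬A3·A4, A1·¬A2·¬A3·A4, A1·A2·A3·¬A4) and taking the OR gives the canonical DNF.

f(A1, A2, A3, A4) = (((((A1' · A2) · A3') · A4') + (((A1' · A2) · A3') · A4)) + (((A1 · A2') · A3') · A4)) + (((A1 · A2) · A3) · A4')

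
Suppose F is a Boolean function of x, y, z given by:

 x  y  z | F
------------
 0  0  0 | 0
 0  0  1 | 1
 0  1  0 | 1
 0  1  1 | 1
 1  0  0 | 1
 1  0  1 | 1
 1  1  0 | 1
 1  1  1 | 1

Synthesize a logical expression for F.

F(x, y, z) = (x OR y) OR z

The output is 1 whenever at least one input is 1 — the OR of all inputs.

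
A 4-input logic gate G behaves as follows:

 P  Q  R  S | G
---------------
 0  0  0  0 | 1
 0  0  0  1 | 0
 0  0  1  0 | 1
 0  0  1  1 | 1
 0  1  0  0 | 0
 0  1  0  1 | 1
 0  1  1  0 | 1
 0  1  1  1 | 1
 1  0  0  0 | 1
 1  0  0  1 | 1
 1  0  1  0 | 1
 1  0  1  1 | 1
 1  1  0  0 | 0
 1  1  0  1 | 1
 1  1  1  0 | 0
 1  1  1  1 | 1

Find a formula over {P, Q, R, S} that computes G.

There are just 4 zero rows: (0,0,0,1), (0,1,0,0), (1,1,0,0), (1,1,1,0). Their minterms are ¬P·¬Q·¬R·S, ¬P·Q·¬R·¬S, P·Q·¬R·¬S, P·Q·R·¬S; the OR of those covers precisely the 0-outputs, and negating it yields G.

G(P, Q, R, S) = NOT ((((((NOT P AND NOT Q) AND NOT R) AND S) OR (((NOT P AND Q) AND NOT R) AND NOT S)) OR (((P AND Q) AND NOT R) AND NOT S)) OR (((P AND Q) AND R) AND NOT S))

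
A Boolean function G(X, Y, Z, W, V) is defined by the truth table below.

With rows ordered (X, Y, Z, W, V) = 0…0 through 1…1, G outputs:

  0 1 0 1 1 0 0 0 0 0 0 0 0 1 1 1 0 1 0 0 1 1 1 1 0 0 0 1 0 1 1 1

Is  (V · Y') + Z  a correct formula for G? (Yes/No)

No

Check the formula against G row by row:
  X=0, Y=0, Z=0, W=0, V=0: formula gives 0, G = 0 ✓
  X=0, Y=0, Z=0, W=0, V=1: formula gives 1, G = 1 ✓
  X=0, Y=0, Z=0, W=1, V=0: formula gives 0, G = 0 ✓
  X=0, Y=0, Z=0, W=1, V=1: formula gives 1, G = 1 ✓
  …
  X=0, Y=0, Z=1, W=0, V=1: formula gives 1, but G = 0 ✗
A single disagreement suffices: at (0,0,1,0,1) they differ, so the formula does not compute G.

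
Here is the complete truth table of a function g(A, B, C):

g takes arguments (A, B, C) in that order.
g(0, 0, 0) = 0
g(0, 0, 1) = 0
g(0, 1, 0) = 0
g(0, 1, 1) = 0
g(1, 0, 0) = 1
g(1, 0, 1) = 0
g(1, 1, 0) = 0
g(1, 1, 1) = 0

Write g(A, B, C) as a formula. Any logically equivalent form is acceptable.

Only row (1,0,0) gives 1. That row's minterm A·¬B·¬C is g directly.

g(A, B, C) = (A and not B) and not C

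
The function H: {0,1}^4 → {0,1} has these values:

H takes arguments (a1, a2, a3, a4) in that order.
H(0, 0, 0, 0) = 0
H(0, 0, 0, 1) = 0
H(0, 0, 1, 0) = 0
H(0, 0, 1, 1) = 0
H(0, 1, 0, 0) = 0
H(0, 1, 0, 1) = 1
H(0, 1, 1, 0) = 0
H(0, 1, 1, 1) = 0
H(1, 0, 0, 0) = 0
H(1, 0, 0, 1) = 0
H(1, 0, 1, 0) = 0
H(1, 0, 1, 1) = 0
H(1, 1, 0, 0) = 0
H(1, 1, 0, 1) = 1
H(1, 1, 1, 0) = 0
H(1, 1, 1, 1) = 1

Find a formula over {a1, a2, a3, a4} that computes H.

H(a1, a2, a3, a4) = ((((not a1 and a2) and not a3) and a4) or (((a1 and a2) and not a3) and a4)) or (((a1 and a2) and a3) and a4)

H=1 on 3 inputs: (0,1,0,1), (1,1,0,1), (1,1,1,1). Reading each as a conjunction of literals (¬a1·a2·¬a3·a4, a1·a2·¬a3·a4, a1·a2·a3·a4) and taking the OR gives the canonical DNF.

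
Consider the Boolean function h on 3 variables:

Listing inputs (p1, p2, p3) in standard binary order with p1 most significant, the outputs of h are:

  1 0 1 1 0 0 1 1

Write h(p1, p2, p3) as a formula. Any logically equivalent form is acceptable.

The 0-rows are (0,0,1), (1,0,0), (1,0,1). Take each as a conjunction (¬p1·¬p2·p3, p1·¬p2·¬p3, p1·¬p2·p3), form their disjunction, and complement — that gives a formula that is 1 everywhere h is.

h(p1, p2, p3) = ((((p1' · p2') · p3) + ((p1 · p2') · p3')) + ((p1 · p2') · p3))'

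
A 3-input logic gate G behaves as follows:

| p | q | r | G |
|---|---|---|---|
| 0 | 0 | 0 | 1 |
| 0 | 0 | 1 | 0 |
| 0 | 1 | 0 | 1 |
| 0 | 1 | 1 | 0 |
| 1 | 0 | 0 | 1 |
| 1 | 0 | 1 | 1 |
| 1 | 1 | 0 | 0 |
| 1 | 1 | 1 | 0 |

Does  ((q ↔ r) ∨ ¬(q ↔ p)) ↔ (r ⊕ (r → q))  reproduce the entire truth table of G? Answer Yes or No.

Evaluate ((q ↔ r) ∨ ¬(q ↔ p)) ↔ (r ⊕ (r → q)) on each row and compare to G:
  p=0, q=0, r=0: formula gives 1, G = 1 ✓
  p=0, q=0, r=1: formula gives 0, G = 0 ✓
  p=0, q=1, r=0: formula gives 1, G = 1 ✓
  p=0, q=1, r=1: formula gives 0, G = 0 ✓
  p=1, q=0, r=0: formula gives 1, G = 1 ✓
  …and likewise for the remaining 3 rows.
All 8 rows match — the expression computes G exactly.

Yes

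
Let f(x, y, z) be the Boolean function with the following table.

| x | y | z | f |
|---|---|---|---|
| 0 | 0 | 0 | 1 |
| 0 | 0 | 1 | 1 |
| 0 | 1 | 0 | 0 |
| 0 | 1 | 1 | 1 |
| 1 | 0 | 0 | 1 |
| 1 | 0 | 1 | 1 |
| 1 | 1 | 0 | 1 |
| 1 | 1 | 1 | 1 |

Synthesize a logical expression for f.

f(x, y, z) = ~((~x & y) & ~z)

f is 0 on exactly one input, (0,1,0), whose minterm is ¬x·y·¬z. So f is the negation of that single conjunction.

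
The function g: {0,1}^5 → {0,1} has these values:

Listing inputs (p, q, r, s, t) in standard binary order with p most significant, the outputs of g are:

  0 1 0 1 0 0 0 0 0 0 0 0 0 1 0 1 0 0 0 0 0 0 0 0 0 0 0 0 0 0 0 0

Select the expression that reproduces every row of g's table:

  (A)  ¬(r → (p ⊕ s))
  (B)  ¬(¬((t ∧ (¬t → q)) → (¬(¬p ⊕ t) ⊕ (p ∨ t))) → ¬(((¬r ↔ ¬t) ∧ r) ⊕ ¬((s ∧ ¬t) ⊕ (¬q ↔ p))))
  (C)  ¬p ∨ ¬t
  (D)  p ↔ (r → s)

B

(A): at (0,0,0,0,1) it gives 0, but g = 1 — eliminated.
(C): at (0,0,0,0,0) it gives 1, but g = 0 — eliminated.
(D): at (0,0,0,0,1) it gives 0, but g = 1 — eliminated.
(B) is the remaining candidate, and it agrees with g on all 32 inputs.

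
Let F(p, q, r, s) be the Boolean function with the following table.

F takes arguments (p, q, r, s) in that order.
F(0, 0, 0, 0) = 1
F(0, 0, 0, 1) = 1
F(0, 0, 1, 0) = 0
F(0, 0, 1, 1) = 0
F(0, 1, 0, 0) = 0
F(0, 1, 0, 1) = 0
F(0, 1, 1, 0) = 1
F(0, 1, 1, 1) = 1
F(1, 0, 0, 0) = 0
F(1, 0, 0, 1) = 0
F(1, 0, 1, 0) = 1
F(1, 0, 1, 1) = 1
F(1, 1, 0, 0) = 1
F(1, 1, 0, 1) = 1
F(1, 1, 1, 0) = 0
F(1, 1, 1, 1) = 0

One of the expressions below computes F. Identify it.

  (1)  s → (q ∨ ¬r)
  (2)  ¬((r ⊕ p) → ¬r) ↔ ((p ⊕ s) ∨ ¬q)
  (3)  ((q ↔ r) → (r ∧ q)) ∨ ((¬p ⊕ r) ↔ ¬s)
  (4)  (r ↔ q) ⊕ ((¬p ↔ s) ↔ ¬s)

4

(1) disagrees with F on (0,0,1,0) (formula → 1, table → 0); rule it out.
(2) disagrees with F on (0,0,0,0) (formula → 0, table → 1); rule it out.
(3) disagrees with F on (0,0,0,1) (formula → 0, table → 1); rule it out.
Only (4) survives; checking it on all 16 rows confirms it matches F.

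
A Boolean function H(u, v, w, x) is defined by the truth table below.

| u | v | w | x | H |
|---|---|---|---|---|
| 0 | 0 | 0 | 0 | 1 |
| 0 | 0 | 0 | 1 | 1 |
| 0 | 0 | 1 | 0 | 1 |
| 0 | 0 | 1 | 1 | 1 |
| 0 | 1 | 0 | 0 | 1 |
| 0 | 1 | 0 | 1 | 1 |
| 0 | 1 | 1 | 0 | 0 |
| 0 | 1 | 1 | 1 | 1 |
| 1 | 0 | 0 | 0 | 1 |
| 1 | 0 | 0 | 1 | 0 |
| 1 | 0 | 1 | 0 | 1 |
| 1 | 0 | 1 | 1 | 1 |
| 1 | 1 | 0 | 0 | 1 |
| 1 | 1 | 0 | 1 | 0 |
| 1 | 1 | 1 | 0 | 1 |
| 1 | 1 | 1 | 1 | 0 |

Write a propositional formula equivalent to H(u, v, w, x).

H(u, v, w, x) = not ((((((not u and v) and w) and not x) or (((u and not v) and not w) and x)) or (((u and v) and not w) and x)) or (((u and v) and w) and x))

The 0-rows are (0,1,1,0), (1,0,0,1), (1,1,0,1), (1,1,1,1). Take each as a conjunction (¬u·v·w·¬x, u·¬v·¬w·x, u·v·¬w·x, u·v·w·x), form their disjunction, and complement — that gives a formula that is 1 everywhere H is.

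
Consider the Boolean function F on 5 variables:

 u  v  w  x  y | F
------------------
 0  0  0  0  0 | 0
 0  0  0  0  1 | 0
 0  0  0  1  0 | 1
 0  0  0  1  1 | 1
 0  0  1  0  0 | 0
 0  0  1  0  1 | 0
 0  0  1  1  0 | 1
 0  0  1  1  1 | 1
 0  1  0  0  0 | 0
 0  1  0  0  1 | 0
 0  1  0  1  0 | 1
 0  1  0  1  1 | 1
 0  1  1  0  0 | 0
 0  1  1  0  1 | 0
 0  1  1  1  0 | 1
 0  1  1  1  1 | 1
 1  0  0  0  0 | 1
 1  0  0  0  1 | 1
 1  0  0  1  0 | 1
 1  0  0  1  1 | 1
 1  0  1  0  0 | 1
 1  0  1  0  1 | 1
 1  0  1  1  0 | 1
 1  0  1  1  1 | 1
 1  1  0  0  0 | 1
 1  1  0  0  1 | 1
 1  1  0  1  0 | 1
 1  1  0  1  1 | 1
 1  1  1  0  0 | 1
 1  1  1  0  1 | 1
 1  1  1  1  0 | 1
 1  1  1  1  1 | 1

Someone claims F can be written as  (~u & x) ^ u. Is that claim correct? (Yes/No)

Test each input against both F and the formula:
  u=0, v=0, w=0, x=0, y=0: formula gives 0, F = 0 ✓
  u=0, v=0, w=0, x=0, y=1: formula gives 0, F = 0 ✓
  u=0, v=0, w=0, x=1, y=0: formula gives 1, F = 1 ✓
  u=0, v=0, w=0, x=1, y=1: formula gives 1, F = 1 ✓
  … (the remaining 28 rows also agree.)
No disagreement on any input; they are logically equivalent.

Yes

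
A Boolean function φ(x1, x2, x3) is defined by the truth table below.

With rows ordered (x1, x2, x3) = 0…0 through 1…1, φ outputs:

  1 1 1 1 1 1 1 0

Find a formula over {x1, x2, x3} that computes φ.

The output is 0 only when every input is 1 — NAND of all inputs.

φ(x1, x2, x3) = ¬((x1 ∧ x2) ∧ x3)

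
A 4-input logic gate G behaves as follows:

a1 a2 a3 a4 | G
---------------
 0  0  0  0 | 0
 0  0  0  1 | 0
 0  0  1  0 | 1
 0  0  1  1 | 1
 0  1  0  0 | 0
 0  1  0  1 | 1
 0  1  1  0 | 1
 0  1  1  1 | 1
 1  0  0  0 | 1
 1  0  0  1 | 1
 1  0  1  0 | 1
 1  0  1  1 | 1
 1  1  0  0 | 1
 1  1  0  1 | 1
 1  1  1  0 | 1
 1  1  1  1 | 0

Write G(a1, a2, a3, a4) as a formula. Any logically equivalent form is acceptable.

There are just 4 zero rows: (0,0,0,0), (0,0,0,1), (0,1,0,0), (1,1,1,1). Their minterms are ¬a1·¬a2·¬a3·¬a4, ¬a1·¬a2·¬a3·a4, ¬a1·a2·¬a3·¬a4, a1·a2·a3·a4; the OR of those covers precisely the 0-outputs, and negating it yields G.

G(a1, a2, a3, a4) = NOT ((((((NOT a1 AND NOT a2) AND NOT a3) AND NOT a4) OR (((NOT a1 AND NOT a2) AND NOT a3) AND a4)) OR (((NOT a1 AND a2) AND NOT a3) AND NOT a4)) OR (((a1 AND a2) AND a3) AND a4))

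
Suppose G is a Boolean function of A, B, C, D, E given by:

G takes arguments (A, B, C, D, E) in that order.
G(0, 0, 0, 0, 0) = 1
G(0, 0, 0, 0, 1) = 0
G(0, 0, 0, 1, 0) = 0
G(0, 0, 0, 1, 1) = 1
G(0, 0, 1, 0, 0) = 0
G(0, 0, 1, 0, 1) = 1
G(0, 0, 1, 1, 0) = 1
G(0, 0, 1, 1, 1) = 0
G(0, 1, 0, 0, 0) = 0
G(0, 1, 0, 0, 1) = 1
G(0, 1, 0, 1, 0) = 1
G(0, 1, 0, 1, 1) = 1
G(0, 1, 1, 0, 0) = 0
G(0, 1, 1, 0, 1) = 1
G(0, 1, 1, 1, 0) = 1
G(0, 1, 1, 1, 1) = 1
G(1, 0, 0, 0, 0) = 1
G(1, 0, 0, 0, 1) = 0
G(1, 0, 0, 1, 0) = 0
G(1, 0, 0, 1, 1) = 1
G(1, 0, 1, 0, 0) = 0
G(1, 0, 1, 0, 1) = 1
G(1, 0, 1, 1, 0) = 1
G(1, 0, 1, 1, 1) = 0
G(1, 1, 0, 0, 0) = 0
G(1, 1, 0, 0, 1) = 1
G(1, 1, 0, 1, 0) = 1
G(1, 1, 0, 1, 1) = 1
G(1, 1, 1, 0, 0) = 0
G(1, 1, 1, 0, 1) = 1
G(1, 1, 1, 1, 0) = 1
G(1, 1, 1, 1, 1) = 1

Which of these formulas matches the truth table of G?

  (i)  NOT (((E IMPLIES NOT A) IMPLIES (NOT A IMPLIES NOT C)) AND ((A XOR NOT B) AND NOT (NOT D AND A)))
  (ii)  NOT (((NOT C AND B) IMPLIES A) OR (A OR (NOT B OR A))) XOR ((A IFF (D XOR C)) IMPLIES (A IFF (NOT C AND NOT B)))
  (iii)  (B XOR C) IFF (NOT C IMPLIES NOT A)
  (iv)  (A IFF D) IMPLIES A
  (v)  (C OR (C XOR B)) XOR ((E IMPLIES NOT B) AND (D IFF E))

v

(i) fails at (0,0,0,0,0): the formula yields 0, G is 1.
(ii) fails at (0,0,0,0,0): the formula yields 0, G is 1.
(iii) fails at (0,0,0,0,0): the formula yields 0, G is 1.
(iv) fails at (0,0,0,0,0): the formula yields 0, G is 1.
(v) is the remaining candidate, and it agrees with G on all 32 inputs.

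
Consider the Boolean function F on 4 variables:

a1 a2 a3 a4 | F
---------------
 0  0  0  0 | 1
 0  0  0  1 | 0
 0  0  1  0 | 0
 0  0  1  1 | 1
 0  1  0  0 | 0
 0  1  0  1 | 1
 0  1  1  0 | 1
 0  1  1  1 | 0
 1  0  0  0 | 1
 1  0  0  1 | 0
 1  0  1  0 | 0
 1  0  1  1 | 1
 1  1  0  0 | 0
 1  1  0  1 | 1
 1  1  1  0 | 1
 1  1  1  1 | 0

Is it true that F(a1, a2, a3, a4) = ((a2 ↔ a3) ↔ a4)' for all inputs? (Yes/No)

Yes

Evaluate ((a2 ↔ a3) ↔ a4)' on each row and compare to F:
  a1=0, a2=0, a3=0, a4=0: formula gives 1, F = 1 ✓
  a1=0, a2=0, a3=0, a4=1: formula gives 0, F = 0 ✓
  a1=0, a2=0, a3=1, a4=0: formula gives 0, F = 0 ✓
  a1=0, a2=0, a3=1, a4=1: formula gives 1, F = 1 ✓
  …and likewise for the remaining 12 rows.
No disagreement on any input; they are logically equivalent.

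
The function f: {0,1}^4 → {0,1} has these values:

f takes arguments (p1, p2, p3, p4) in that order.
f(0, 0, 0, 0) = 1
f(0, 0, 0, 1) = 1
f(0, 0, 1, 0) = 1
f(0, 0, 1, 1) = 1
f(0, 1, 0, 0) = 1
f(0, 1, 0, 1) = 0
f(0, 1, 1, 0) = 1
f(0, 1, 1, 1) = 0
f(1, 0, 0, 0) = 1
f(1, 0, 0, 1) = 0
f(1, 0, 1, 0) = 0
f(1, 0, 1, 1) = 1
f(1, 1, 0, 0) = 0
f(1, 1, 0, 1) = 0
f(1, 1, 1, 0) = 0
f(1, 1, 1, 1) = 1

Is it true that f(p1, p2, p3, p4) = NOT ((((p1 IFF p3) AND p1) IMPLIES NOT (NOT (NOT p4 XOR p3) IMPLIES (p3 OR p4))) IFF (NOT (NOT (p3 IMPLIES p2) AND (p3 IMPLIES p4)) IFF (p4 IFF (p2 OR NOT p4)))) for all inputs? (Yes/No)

Evaluate NOT ((((p1 IFF p3) AND p1) IMPLIES NOT (NOT (NOT p4 XOR p3) IMPLIES (p3 OR p4))) IFF (NOT (NOT (p3 IMPLIES p2) AND (p3 IMPLIES p4)) IFF (p4 IFF (p2 OR NOT p4)))) on each row and compare to f:
  p1=0, p2=0, p3=0, p4=0: formula gives 1, f = 1 ✓
  p1=0, p2=0, p3=0, p4=1: formula gives 1, f = 1 ✓
  p1=0, p2=0, p3=1, p4=0: formula gives 1, f = 1 ✓
  p1=0, p2=0, p3=1, p4=1: formula gives 0, but f = 1 ✗
Row (0,0,1,1) is a counterexample, so the formula is not equivalent to f.

No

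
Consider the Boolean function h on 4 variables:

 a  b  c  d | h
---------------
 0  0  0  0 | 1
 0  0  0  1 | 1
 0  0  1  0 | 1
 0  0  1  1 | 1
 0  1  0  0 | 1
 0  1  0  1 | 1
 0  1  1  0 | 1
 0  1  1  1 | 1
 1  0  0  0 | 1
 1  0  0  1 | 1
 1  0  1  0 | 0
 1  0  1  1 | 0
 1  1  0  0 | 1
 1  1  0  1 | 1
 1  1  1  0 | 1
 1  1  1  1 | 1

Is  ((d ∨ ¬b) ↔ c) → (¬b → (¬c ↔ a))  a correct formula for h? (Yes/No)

Test each input against both h and the formula:
  a=0, b=0, c=0, d=0: formula gives 1, h = 1 ✓
  a=0, b=0, c=0, d=1: formula gives 1, h = 1 ✓
  a=0, b=0, c=1, d=0: formula gives 1, h = 1 ✓
  a=0, b=0, c=1, d=1: formula gives 1, h = 1 ✓
  …and likewise for the remaining 12 rows.
All 16 rows match — the expression computes h exactly.

Yes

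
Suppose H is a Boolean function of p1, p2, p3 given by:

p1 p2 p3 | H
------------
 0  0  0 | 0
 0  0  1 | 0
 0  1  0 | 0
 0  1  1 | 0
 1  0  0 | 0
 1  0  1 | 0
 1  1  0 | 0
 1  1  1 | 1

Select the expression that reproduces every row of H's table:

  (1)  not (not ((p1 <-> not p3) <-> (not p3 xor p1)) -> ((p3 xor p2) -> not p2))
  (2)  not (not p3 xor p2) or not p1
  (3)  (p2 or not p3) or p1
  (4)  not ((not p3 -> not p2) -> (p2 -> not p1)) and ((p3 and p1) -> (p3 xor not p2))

(1) fails at (0,1,0): the formula yields 1, H is 0.
(2) fails at (0,0,0): the formula yields 1, H is 0.
(3) fails at (0,0,0): the formula yields 1, H is 0.
That leaves (4). Evaluating it on every row reproduces the table of H exactly.

4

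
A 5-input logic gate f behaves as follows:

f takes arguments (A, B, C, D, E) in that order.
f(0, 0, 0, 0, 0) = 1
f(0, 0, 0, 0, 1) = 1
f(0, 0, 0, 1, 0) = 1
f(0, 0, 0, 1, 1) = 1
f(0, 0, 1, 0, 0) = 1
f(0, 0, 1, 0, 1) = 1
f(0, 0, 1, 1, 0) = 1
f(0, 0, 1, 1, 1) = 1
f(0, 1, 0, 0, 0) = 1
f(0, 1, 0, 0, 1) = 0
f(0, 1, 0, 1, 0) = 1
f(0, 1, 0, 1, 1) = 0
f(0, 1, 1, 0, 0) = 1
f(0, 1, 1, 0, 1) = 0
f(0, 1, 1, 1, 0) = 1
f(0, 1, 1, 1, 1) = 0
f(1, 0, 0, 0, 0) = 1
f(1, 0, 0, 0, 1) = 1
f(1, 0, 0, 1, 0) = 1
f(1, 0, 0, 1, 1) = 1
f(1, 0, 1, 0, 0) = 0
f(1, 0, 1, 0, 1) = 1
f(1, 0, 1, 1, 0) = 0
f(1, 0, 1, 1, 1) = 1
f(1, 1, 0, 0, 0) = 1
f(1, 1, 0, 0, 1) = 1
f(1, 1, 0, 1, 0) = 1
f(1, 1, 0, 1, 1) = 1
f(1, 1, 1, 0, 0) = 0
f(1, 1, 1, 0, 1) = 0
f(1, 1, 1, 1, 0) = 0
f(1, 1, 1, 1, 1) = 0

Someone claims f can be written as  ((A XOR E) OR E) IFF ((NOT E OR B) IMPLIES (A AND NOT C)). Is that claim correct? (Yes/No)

Yes

Test each input against both f and the formula:
  A=0, B=0, C=0, D=0, E=0: formula gives 1, f = 1 ✓
  A=0, B=0, C=0, D=0, E=1: formula gives 1, f = 1 ✓
  A=0, B=0, C=0, D=1, E=0: formula gives 1, f = 1 ✓
  A=0, B=0, C=0, D=1, E=1: formula gives 1, f = 1 ✓
  … (the remaining 28 rows also agree.)
No disagreement on any input; they are logically equivalent.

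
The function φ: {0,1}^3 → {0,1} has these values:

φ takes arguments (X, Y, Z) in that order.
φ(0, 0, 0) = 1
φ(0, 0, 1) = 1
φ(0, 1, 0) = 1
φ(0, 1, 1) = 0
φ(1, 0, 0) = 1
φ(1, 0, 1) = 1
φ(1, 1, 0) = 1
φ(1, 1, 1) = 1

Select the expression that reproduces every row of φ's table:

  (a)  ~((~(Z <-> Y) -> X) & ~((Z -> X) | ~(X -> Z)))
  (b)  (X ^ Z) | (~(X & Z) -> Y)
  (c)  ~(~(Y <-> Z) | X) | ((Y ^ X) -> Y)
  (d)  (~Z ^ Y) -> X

(b): at (0,0,0) it gives 0, but φ = 1 — eliminated.
(c): at (0,1,1) it gives 1, but φ = 0 — eliminated.
(d): at (0,0,0) it gives 0, but φ = 1 — eliminated.
Only (a) survives; checking it on all 8 rows confirms it matches φ.

a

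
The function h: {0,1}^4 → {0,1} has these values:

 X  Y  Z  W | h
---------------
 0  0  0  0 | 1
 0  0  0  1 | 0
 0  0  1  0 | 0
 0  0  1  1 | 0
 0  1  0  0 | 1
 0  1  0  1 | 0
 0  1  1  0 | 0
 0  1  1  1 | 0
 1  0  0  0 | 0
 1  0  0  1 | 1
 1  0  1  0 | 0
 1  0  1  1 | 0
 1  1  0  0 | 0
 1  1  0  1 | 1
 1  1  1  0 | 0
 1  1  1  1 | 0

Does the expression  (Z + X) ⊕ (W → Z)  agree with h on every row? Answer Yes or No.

Check the formula against h row by row:
  X=0, Y=0, Z=0, W=0: formula gives 1, h = 1 ✓
  X=0, Y=0, Z=0, W=1: formula gives 0, h = 0 ✓
  X=0, Y=0, Z=1, W=0: formula gives 0, h = 0 ✓
  X=0, Y=0, Z=1, W=1: formula gives 0, h = 0 ✓
  …and likewise for the remaining 12 rows.
All 16 rows match — the expression computes h exactly.

Yes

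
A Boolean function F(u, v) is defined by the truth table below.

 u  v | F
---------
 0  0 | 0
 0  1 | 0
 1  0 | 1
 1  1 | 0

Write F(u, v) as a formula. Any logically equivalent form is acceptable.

F is 1 on exactly one input, (1,0), whose minterm is u·¬v. So F is just that conjunction.

F(u, v) = u AND NOT v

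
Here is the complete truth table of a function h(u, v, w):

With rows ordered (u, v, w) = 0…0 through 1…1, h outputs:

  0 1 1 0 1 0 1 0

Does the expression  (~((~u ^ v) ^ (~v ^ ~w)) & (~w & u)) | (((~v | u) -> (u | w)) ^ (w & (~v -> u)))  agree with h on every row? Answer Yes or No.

Test each input against both h and the formula:
  u=0, v=0, w=0: formula gives 0, h = 0 ✓
  u=0, v=0, w=1: formula gives 1, h = 1 ✓
  u=0, v=1, w=0: formula gives 1, h = 1 ✓
  u=0, v=1, w=1: formula gives 0, h = 0 ✓
  u=1, v=0, w=0: formula gives 1, h = 1 ✓
  …and likewise for the remaining 3 rows.
All 8 rows match — the expression computes h exactly.

Yes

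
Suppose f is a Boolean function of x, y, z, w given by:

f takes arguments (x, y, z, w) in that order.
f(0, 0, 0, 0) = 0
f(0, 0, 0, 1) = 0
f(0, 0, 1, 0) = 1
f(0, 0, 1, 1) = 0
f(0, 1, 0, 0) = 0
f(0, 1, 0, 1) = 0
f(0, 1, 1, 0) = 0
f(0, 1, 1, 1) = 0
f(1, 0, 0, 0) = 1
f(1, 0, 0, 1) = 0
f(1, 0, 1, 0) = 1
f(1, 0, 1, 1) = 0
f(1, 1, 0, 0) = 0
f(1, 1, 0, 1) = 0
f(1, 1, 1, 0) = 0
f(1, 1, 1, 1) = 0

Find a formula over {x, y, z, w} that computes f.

Collect the rows where f=1 — (0,0,1,0), (1,0,0,0), (1,0,1,0) — and write one minterm per row: ¬x·¬y·z·¬w, x·¬y·¬z·¬w, x·¬y·z·¬w. Their union (logical OR) reproduces the table exactly.

f(x, y, z, w) = ((((~x & ~y) & z) & ~w) | (((x & ~y) & ~z) & ~w)) | (((x & ~y) & z) & ~w)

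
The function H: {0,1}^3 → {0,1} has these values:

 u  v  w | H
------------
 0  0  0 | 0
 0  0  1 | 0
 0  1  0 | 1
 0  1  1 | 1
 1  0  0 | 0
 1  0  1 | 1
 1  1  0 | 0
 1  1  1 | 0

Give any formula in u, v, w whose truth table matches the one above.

H(u, v, w) = (((¬u ∧ v) ∧ ¬w) ∨ ((¬u ∧ v) ∧ w)) ∨ ((u ∧ ¬v) ∧ w)

Collect the rows where H=1 — (0,1,0), (0,1,1), (1,0,1) — and write one minterm per row: ¬u·v·¬w, ¬u·v·w, u·¬v·w. Their union (logical OR) reproduces the table exactly.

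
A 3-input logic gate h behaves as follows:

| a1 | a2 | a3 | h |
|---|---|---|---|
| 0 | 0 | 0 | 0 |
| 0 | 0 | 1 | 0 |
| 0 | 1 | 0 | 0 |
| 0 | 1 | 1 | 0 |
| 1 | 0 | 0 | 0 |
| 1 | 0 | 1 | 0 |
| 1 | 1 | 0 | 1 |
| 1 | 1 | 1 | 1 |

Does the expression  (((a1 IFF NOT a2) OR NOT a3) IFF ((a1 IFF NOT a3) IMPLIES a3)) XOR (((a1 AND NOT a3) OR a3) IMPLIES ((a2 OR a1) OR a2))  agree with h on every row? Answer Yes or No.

No

Check the formula against h row by row:
  a1=0, a2=0, a3=0: formula gives 0, h = 0 ✓
  a1=0, a2=0, a3=1: formula gives 0, h = 0 ✓
  a1=0, a2=1, a3=0: formula gives 0, h = 0 ✓
  a1=0, a2=1, a3=1: formula gives 0, h = 0 ✓
  a1=1, a2=0, a3=0: formula gives 1, but h = 0 ✗
Row (1,0,0) is a counterexample, so the formula is not equivalent to h.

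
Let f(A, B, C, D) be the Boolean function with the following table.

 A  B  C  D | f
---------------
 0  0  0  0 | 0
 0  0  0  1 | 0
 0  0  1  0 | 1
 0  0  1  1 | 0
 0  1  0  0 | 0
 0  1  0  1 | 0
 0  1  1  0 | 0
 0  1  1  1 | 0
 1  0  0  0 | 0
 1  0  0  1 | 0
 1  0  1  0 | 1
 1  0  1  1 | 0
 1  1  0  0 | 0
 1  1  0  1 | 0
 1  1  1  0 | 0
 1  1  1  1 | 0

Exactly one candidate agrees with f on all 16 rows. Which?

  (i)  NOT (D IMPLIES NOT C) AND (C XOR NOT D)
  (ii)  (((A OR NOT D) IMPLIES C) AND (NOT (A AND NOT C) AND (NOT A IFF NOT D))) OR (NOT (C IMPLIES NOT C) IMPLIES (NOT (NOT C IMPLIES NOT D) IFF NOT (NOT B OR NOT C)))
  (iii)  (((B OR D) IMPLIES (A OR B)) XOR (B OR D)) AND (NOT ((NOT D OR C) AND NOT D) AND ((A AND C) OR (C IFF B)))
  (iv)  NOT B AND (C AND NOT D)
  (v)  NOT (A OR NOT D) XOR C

(i) fails at (0,0,1,0): the formula yields 0, f is 1.
(ii) fails at (0,0,0,0): the formula yields 1, f is 0.
(iii) fails at (0,0,0,1): the formula yields 1, f is 0.
(v) fails at (0,0,0,1): the formula yields 1, f is 0.
That leaves (iv). Evaluating it on every row reproduces the table of f exactly.

iv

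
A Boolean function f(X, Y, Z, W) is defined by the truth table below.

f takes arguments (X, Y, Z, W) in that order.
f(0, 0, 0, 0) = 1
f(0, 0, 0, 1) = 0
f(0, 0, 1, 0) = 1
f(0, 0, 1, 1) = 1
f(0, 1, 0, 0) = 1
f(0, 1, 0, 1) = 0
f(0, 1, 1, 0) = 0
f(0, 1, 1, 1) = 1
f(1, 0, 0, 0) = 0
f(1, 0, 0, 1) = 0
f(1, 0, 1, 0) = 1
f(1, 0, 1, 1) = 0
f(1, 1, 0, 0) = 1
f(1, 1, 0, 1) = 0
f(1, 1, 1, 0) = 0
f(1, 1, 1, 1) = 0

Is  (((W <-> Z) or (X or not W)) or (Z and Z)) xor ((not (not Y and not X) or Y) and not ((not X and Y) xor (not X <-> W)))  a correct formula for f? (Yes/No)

Evaluate (((W <-> Z) or (X or not W)) or (Z and Z)) xor ((not (not Y and not X) or Y) and not ((not X and Y) xor (not X <-> W))) on each row and compare to f:
  X=0, Y=0, Z=0, W=0: formula gives 1, f = 1 ✓
  X=0, Y=0, Z=0, W=1: formula gives 0, f = 0 ✓
  X=0, Y=0, Z=1, W=0: formula gives 1, f = 1 ✓
  X=0, Y=0, Z=1, W=1: formula gives 1, f = 1 ✓
  …
  X=0, Y=1, Z=0, W=1: formula gives 1, but f = 0 ✗
A single disagreement suffices: at (0,1,0,1) they differ, so the formula does not compute f.

No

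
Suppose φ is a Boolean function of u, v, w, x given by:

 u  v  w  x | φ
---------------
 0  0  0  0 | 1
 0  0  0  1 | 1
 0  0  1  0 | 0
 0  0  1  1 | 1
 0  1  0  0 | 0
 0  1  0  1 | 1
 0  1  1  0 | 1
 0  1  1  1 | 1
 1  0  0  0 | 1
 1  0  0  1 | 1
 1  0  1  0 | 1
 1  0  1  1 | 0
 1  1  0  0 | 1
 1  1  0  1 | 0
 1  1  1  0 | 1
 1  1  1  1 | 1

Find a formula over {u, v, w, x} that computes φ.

φ is 0 on only 4 rows — (0,0,1,0), (0,1,0,0), (1,0,1,1), (1,1,0,1). Writing each as a minterm (¬u·¬v·w·¬x, ¬u·v·¬w·¬x, u·¬v·w·x, u·v·¬w·x) and OR-ing them characterizes exactly where φ=0, so φ is the negation of that disjunction.

φ(u, v, w, x) = ((((((u' · v') · w) · x') + (((u' · v) · w') · x')) + (((u · v') · w) · x)) + (((u · v) · w') · x))'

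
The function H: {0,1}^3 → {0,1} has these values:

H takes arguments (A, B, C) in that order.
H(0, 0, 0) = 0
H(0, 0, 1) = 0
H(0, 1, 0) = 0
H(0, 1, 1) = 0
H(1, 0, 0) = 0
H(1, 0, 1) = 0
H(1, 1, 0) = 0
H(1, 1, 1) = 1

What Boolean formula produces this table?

The output is 1 only when every input is 1 — the AND of all inputs.

H(A, B, C) = (A AND B) AND C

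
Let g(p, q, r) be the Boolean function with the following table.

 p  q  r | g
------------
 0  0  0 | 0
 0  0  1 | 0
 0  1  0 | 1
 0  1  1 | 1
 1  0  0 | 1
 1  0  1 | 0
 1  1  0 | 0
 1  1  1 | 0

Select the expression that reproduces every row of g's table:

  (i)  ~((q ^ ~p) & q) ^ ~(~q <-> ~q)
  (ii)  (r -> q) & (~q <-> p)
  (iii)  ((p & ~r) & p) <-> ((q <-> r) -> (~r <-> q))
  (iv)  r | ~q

ii

(i) fails at (0,0,0): the formula yields 1, g is 0.
(iii) fails at (0,0,0): the formula yields 1, g is 0.
(iv) fails at (0,0,0): the formula yields 1, g is 0.
(ii) is the remaining candidate, and it agrees with g on all 8 inputs.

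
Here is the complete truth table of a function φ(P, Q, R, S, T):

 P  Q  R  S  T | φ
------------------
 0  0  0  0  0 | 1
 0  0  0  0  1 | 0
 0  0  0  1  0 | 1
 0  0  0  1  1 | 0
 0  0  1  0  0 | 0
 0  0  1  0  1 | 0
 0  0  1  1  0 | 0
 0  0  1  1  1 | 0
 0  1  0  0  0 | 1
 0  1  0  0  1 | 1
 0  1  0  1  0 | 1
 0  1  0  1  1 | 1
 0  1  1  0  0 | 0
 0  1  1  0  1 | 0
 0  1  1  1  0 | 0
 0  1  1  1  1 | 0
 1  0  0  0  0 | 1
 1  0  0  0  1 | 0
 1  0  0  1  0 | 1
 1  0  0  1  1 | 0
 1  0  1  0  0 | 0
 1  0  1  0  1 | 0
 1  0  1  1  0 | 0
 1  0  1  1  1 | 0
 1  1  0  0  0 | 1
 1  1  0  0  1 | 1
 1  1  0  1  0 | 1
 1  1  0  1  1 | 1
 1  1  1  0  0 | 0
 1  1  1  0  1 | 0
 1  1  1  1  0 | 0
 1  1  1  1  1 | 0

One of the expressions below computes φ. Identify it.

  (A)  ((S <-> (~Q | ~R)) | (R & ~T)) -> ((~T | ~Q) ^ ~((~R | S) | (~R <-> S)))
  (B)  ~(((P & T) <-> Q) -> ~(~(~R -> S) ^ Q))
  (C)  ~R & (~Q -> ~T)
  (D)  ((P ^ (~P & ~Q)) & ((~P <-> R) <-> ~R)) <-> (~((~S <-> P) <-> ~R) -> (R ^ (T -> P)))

(A): at (0,0,0,0,1) it gives 1, but φ = 0 — eliminated.
(B): at (0,0,0,0,1) it gives 1, but φ = 0 — eliminated.
(D): at (0,0,0,0,0) it gives 0, but φ = 1 — eliminated.
That leaves (C). Evaluating it on every row reproduces the table of φ exactly.

C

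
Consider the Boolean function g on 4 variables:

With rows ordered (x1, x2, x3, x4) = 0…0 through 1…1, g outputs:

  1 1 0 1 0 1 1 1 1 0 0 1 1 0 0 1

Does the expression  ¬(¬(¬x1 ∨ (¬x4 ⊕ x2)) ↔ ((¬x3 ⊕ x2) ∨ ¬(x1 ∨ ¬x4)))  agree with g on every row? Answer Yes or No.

Yes

Test each input against both g and the formula:
  x1=0, x2=0, x3=0, x4=0: formula gives 1, g = 1 ✓
  x1=0, x2=0, x3=0, x4=1: formula gives 1, g = 1 ✓
  x1=0, x2=0, x3=1, x4=0: formula gives 0, g = 0 ✓
  x1=0, x2=0, x3=1, x4=1: formula gives 1, g = 1 ✓
  … (the remaining 12 rows also agree.)
No disagreement on any input; they are logically equivalent.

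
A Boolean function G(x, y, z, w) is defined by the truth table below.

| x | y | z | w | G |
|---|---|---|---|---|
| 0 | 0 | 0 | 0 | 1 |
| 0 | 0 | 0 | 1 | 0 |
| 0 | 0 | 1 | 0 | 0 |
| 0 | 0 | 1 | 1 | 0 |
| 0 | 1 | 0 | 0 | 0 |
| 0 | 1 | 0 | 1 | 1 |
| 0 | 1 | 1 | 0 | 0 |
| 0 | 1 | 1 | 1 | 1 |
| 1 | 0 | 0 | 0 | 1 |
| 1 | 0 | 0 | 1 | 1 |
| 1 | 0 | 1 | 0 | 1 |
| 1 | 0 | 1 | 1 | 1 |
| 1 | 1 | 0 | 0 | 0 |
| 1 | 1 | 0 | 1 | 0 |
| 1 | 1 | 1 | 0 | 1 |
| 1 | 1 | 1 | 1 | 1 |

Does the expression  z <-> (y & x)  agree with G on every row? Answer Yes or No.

No

Evaluate z <-> (y & x) on each row and compare to G:
  x=0, y=0, z=0, w=0: formula gives 1, G = 1 ✓
  x=0, y=0, z=0, w=1: formula gives 1, but G = 0 ✗
Row (0,0,0,1) is a counterexample, so the formula is not equivalent to G.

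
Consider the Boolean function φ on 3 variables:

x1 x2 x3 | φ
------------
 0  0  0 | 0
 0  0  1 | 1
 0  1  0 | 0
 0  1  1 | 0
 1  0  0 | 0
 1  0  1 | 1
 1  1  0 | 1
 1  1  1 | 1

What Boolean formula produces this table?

φ(x1, x2, x3) = ((((~x1 & ~x2) & x3) | ((x1 & ~x2) & x3)) | ((x1 & x2) & ~x3)) | ((x1 & x2) & x3)

φ=1 on 4 inputs: (0,0,1), (1,0,1), (1,1,0), (1,1,1). Reading each as a conjunction of literals (¬x1·¬x2·x3, x1·¬x2·x3, x1·x2·¬x3, x1·x2·x3) and taking the OR gives the canonical DNF.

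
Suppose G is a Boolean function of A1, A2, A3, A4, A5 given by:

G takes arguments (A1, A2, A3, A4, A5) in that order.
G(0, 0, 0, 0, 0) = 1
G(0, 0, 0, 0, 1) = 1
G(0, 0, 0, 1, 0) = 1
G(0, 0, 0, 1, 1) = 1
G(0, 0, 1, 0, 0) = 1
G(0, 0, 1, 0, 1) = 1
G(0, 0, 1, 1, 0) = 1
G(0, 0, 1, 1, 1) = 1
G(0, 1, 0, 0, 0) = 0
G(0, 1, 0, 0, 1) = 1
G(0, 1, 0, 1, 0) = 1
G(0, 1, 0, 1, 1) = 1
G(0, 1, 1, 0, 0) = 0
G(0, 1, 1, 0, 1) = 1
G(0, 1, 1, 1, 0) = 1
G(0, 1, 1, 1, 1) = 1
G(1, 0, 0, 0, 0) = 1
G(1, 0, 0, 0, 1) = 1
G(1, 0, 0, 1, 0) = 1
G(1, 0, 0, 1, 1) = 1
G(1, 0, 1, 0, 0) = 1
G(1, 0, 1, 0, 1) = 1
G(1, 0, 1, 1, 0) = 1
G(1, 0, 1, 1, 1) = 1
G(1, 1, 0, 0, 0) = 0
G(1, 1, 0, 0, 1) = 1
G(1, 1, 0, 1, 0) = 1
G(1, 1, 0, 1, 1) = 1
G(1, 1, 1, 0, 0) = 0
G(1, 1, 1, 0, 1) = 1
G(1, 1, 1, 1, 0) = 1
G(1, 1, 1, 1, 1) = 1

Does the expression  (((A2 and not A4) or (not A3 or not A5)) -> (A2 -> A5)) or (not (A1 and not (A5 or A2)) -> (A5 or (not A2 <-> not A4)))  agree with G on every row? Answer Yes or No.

Test each input against both G and the formula:
  A1=0, A2=0, A3=0, A4=0, A5=0: formula gives 1, G = 1 ✓
  A1=0, A2=0, A3=0, A4=0, A5=1: formula gives 1, G = 1 ✓
  A1=0, A2=0, A3=0, A4=1, A5=0: formula gives 1, G = 1 ✓
  A1=0, A2=0, A3=0, A4=1, A5=1: formula gives 1, G = 1 ✓
  …and likewise for the remaining 28 rows.
No disagreement on any input; they are logically equivalent.

Yes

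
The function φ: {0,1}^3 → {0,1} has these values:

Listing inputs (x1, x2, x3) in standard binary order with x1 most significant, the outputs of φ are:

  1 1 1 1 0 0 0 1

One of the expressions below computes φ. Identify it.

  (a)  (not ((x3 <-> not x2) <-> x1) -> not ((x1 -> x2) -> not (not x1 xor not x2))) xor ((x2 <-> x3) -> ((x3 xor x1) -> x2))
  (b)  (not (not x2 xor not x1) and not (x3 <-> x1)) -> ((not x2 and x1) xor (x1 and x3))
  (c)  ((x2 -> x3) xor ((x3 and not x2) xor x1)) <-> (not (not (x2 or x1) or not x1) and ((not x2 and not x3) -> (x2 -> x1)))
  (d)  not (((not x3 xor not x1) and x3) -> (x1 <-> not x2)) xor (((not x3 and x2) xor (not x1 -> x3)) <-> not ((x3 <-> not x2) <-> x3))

d

(a) disagrees with φ on (0,0,0) (formula → 0, table → 1); rule it out.
(b) disagrees with φ on (0,0,1) (formula → 0, table → 1); rule it out.
(c) disagrees with φ on (0,0,0) (formula → 0, table → 1); rule it out.
Only (d) survives; checking it on all 8 rows confirms it matches φ.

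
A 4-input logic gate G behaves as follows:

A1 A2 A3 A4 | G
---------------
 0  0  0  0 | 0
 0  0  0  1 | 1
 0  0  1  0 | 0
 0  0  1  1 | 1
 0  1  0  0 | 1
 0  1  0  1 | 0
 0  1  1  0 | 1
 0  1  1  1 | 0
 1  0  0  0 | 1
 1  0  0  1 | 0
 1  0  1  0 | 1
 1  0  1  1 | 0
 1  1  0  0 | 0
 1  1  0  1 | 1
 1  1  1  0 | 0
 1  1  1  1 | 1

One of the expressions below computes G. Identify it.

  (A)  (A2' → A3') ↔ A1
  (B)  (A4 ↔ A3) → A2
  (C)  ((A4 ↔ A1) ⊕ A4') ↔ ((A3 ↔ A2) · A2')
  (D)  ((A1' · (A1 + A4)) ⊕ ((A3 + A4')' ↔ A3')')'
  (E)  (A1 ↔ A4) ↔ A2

E

(A): at (0,0,0,1) it gives 0, but G = 1 — eliminated.
(B): at (0,0,1,0) it gives 1, but G = 0 — eliminated.
(C): at (0,0,0,1) it gives 0, but G = 1 — eliminated.
(D): at (0,0,0,1) it gives 0, but G = 1 — eliminated.
(E) is the remaining candidate, and it agrees with G on all 16 inputs.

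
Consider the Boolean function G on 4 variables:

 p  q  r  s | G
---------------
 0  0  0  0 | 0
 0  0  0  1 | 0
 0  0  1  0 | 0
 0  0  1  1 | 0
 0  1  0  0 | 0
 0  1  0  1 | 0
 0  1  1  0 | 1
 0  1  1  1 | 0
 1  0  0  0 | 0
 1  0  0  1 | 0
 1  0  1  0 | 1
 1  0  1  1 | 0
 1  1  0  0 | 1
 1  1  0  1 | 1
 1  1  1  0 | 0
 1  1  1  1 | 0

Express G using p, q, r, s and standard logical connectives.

G(p, q, r, s) = (((((not p and q) and r) and not s) or (((p and not q) and r) and not s)) or (((p and q) and not r) and not s)) or (((p and q) and not r) and s)

The 1-rows are (0,1,1,0), (1,0,1,0), (1,1,0,0), (1,1,0,1). Each contributes one minterm — ¬p·q·r·¬s; p·¬q·r·¬s; p·q·¬r·¬s; p·q·¬r·s — and their disjunction is a sum-of-products form of G.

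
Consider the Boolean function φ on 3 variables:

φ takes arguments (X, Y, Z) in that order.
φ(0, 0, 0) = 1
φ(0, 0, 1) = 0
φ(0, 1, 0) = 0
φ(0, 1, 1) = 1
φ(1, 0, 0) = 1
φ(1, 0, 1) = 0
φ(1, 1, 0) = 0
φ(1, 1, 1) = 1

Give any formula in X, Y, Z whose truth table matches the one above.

φ(X, Y, Z) = ((((X' · Y') · Z') + ((X' · Y) · Z)) + ((X · Y') · Z')) + ((X · Y) · Z)

Collect the rows where φ=1 — (0,0,0), (0,1,1), (1,0,0), (1,1,1) — and write one minterm per row: ¬X·¬Y·¬Z, ¬X·Y·Z, X·¬Y·¬Z, X·Y·Z. Their union (logical OR) reproduces the table exactly.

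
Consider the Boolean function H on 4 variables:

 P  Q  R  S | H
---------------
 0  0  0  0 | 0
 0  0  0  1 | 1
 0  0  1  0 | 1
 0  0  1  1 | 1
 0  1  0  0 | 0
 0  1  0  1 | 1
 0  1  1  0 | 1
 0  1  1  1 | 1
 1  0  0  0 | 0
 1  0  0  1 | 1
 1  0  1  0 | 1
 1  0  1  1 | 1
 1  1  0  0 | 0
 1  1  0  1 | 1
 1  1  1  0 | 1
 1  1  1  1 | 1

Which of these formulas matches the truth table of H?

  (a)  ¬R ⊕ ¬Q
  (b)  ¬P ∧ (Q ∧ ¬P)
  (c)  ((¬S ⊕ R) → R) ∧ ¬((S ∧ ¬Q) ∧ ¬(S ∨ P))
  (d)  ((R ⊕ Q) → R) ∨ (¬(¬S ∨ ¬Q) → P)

(a) disagrees with H on (0,0,0,1) (formula → 0, table → 1); rule it out.
(b) disagrees with H on (0,0,0,1) (formula → 0, table → 1); rule it out.
(d) disagrees with H on (0,0,0,0) (formula → 1, table → 0); rule it out.
That leaves (c). Evaluating it on every row reproduces the table of H exactly.

c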